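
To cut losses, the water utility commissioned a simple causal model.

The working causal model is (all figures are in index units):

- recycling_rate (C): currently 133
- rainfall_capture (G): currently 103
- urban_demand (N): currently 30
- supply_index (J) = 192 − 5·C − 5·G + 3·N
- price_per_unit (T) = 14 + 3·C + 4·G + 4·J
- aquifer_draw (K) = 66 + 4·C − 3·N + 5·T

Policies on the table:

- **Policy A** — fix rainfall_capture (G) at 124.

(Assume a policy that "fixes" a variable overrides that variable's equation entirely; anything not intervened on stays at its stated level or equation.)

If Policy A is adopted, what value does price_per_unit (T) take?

Policy A (G := 124):
  C = 133
  G = 124
  N = 30
  J = 192 − 5·133 − 5·124 + 3·30 = -1003
  T = 14 + 3·133 + 4·124 + 4·(-1003) = -3103

-3103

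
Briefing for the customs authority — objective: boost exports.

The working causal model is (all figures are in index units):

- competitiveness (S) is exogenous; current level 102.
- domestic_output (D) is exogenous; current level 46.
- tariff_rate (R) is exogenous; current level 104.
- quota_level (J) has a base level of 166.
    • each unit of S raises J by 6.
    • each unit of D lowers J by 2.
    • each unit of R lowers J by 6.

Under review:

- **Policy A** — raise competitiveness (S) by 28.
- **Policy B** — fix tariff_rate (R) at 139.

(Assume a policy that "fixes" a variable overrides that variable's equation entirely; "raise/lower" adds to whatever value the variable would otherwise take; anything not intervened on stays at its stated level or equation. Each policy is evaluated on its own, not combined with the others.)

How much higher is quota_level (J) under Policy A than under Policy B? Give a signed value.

Policy A (S + 28):
  S = 102 + 28 = 130
  D = 46
  R = 104
  J = 166 + 6·130 − 2·46 − 6·104 = 230
Policy B (R := 139):
  S = 102
  D = 46
  R = 139
  J = 166 + 6·102 − 2·46 − 6·139 = -148
J: 230 − (-148) = 378

378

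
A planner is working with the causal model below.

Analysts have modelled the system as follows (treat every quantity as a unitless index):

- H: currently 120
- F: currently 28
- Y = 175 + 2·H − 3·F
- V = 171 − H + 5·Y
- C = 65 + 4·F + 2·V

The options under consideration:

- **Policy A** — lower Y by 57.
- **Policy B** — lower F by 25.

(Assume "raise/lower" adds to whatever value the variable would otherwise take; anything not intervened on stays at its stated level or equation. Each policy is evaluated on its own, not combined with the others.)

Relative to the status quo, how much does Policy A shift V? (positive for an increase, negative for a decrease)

-285

Baseline:
  H = 120
  F = 28
  Y = 175 + 2·120 − 3·28 = 331
  V = 171 − 120 + 5·331 = 1706
Policy A (Y − 57):
  H = 120
  F = 28
  Y = 175 + 2·120 − 3·28 (−57 from intervention) = 274
  V = 171 − 120 + 5·274 = 1421
Change in V: 1421 − 1706 = -285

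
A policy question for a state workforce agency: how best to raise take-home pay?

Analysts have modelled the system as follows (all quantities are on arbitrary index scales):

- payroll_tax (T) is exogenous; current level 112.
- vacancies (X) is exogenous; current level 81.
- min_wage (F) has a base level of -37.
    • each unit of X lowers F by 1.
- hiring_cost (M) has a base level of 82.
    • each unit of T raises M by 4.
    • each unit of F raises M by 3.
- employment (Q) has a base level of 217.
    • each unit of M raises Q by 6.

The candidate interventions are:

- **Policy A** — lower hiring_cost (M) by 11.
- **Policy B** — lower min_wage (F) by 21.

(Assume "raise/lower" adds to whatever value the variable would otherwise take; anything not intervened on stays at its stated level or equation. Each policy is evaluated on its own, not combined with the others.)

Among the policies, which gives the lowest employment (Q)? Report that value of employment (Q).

Policy A (M − 11):
  T = 112
  X = 81
  F = -37 − 81 = -118
  M = 82 + 4·112 + 3·(-118) (−11 from intervention) = 165
  Q = 217 + 6·165 = 1207
Policy B (F − 21):
  T = 112
  X = 81
  F = -37 − 81 (−21 from intervention) = -139
  M = 82 + 4·112 + 3·(-139) = 113
  Q = 217 + 6·113 = 895
Comparing — Policy A: Q=1207, Policy B: Q=895. Lowest is 895 (Policy B).

895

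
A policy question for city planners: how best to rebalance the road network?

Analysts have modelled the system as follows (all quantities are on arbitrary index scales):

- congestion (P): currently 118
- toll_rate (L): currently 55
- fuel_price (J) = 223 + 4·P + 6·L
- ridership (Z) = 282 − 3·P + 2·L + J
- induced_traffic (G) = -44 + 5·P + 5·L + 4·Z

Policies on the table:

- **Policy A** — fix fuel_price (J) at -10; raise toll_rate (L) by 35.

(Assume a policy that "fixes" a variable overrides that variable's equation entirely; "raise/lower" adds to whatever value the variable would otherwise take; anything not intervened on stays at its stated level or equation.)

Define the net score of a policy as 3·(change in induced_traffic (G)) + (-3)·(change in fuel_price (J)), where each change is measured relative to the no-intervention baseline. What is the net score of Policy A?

Baseline:
  P = 118
  L = 55
  J = 223 + 4·118 + 6·55 = 1025
  Z = 282 − 3·118 + 2·55 + 1025 = 1063
  G = -44 + 5·118 + 5·55 + 4·1063 = 5073
Policy A (J := -10, L + 35):
  P = 118
  L = 55 + 35 = 90
  J = -10
  Z = 282 − 3·118 + 2·90 + (-10) = 98
  G = -44 + 5·118 + 5·90 + 4·98 = 1388
ΔG = 1388 − 5073 = -3685; ΔJ = -10 − 1025 = -1035
Score = 3·(-3685) + (-3)·(-1035) = -7950

-7950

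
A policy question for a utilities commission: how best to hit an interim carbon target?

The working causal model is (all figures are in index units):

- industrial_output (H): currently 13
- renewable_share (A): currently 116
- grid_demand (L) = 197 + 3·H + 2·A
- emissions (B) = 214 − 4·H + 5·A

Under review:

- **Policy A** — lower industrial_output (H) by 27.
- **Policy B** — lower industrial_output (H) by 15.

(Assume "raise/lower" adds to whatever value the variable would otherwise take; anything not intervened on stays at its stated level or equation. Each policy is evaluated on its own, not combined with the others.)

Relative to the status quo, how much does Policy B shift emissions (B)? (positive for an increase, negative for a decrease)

Baseline:
  H = 13
  A = 116
  B = 214 − 4·13 + 5·116 = 742
Policy B (H − 15):
  H = 13 − 15 = -2
  A = 116
  B = 214 − 4·(-2) + 5·116 = 802
Change in B: 802 − 742 = 60

60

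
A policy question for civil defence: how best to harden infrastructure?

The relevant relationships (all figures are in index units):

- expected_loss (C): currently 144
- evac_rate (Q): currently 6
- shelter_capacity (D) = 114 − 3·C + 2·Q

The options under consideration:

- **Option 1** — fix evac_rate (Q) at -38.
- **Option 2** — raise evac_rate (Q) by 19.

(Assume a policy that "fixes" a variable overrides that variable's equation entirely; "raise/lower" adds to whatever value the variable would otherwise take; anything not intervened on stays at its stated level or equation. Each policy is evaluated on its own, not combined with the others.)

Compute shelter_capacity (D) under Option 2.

Option 2 (Q + 19):
  C = 144
  Q = 6 + 19 = 25
  D = 114 − 3·144 + 2·25 = -268

-268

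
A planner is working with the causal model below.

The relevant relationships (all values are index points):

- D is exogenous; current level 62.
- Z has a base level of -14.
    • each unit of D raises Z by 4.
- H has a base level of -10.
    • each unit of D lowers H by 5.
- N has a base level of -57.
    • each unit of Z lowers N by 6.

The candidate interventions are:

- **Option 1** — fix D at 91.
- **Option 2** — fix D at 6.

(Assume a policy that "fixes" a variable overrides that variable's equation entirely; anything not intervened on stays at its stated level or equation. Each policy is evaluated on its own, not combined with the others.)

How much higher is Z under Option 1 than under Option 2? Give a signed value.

340

Option 1 (D := 91):
  D = 91
  Z = -14 + 4·91 = 350
Option 2 (D := 6):
  D = 6
  Z = -14 + 4·6 = 10
Z: 350 − 10 = 340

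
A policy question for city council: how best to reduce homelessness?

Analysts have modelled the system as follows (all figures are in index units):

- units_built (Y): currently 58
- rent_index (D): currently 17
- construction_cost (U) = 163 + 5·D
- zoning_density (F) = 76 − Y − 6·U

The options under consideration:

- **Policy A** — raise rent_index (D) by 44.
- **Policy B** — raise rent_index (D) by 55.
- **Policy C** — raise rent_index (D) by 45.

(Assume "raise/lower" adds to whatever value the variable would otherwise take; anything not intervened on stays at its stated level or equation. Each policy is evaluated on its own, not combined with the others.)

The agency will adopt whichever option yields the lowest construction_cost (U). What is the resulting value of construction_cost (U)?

Policy A (D + 44):
  D = 17 + 44 = 61
  U = 163 + 5·61 = 468
Policy B (D + 55):
  D = 17 + 55 = 72
  U = 163 + 5·72 = 523
Policy C (D + 45):
  D = 17 + 45 = 62
  U = 163 + 5·62 = 473
Comparing — Policy A: U=468, Policy B: U=523, Policy C: U=473. Lowest is 468 (Policy A).

468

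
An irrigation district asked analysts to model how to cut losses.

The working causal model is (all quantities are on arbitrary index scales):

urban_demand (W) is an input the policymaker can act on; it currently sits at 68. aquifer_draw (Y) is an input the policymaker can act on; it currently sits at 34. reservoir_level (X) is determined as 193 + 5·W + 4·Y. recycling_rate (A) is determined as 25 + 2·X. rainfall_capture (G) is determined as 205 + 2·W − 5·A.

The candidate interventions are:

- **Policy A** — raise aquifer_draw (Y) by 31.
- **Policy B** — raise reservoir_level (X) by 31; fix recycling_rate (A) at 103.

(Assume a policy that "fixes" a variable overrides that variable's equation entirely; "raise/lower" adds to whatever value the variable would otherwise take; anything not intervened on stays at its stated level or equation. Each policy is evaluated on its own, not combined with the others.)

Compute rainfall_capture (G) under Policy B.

-174

Policy B (X + 31, A := 103):
  W = 68
  Y = 34
  X = 193 + 5·68 + 4·34 (+31 from intervention) = 700
  A = 103
  G = 205 + 2·68 − 5·103 = -174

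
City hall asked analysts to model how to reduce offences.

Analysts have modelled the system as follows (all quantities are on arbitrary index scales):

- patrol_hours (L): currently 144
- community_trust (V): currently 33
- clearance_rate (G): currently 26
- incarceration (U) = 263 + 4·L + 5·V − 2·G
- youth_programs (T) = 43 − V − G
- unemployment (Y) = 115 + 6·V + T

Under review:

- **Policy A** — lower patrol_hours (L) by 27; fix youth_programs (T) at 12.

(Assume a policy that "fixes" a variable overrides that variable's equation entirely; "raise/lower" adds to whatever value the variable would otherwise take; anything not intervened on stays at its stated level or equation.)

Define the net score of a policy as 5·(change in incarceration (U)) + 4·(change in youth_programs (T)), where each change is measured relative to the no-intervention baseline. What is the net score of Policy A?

-428

Baseline:
  L = 144
  V = 33
  G = 26
  U = 263 + 4·144 + 5·33 − 2·26 = 952
  T = 43 − 33 − 26 = -16
Policy A (L − 27, T := 12):
  L = 144 − 27 = 117
  V = 33
  G = 26
  U = 263 + 4·117 + 5·33 − 2·26 = 844
  T = 12
ΔU = 844 − 952 = -108; ΔT = 12 − (-16) = 28
Score = 5·(-108) + 4·28 = -428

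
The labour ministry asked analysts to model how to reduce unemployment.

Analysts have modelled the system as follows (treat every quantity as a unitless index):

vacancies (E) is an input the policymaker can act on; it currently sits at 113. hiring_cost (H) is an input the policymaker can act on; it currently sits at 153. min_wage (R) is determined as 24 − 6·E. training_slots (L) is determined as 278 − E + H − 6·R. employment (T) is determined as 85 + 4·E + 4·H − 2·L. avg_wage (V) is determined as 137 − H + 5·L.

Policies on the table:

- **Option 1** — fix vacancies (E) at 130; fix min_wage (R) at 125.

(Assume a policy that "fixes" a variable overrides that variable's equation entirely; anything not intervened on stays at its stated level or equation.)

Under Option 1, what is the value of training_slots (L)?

Option 1 (E := 130, R := 125):
  E = 130
  H = 153
  R = 125
  L = 278 − 130 + 153 − 6·125 = -449

-449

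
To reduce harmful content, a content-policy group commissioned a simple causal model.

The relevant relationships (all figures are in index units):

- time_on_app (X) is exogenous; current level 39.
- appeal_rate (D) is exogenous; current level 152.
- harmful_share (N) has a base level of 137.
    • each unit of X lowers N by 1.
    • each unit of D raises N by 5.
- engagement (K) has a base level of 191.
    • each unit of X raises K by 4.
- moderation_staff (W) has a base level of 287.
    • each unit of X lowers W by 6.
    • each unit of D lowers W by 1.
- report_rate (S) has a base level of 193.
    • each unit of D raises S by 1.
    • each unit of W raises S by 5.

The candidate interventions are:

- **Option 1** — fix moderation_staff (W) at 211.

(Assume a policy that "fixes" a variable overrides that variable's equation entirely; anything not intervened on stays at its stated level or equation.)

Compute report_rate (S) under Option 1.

1400

Option 1 (W := 211):
  X = 39
  D = 152
  W = 211
  S = 193 + 152 + 5·211 = 1400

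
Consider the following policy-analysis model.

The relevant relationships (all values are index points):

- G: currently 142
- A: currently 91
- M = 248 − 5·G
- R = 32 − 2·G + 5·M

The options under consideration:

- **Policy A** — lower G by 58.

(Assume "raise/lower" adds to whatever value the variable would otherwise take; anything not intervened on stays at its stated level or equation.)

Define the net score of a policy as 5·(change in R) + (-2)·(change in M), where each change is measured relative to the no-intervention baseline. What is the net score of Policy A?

Baseline:
  G = 142
  M = 248 − 5·142 = -462
  R = 32 − 2·142 + 5·(-462) = -2562
Policy A (G − 58):
  G = 142 − 58 = 84
  M = 248 − 5·84 = -172
  R = 32 − 2·84 + 5·(-172) = -996
ΔR = -996 − (-2562) = 1566; ΔM = -172 − (-462) = 290
Score = 5·1566 + (-2)·290 = 7250

7250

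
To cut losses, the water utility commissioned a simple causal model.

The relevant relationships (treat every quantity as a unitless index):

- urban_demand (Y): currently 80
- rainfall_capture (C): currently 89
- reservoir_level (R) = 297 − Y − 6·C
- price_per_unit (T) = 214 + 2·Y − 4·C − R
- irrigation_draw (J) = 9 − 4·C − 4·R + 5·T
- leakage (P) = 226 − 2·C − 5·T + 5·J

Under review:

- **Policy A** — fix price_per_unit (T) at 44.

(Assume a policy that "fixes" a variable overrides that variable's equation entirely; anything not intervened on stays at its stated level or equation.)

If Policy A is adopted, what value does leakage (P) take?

Policy A (T := 44):
  Y = 80
  C = 89
  R = 297 − 80 − 6·89 = -317
  T = 44
  J = 9 − 4·89 − 4·(-317) + 5·44 = 1141
  P = 226 − 2·89 − 5·44 + 5·1141 = 5533

5533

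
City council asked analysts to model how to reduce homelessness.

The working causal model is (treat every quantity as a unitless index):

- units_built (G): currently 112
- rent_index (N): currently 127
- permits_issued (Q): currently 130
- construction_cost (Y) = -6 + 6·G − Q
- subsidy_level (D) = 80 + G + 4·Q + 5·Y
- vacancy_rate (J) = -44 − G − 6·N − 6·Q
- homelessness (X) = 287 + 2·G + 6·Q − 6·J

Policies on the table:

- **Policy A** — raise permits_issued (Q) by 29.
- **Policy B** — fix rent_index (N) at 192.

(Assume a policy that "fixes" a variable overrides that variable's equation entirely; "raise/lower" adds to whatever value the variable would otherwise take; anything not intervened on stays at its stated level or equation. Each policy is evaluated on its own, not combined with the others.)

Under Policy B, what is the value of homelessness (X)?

13819

Policy B (N := 192):
  G = 112
  N = 192
  Q = 130
  J = -44 − 112 − 6·192 − 6·130 = -2088
  X = 287 + 2·112 + 6·130 − 6·(-2088) = 13819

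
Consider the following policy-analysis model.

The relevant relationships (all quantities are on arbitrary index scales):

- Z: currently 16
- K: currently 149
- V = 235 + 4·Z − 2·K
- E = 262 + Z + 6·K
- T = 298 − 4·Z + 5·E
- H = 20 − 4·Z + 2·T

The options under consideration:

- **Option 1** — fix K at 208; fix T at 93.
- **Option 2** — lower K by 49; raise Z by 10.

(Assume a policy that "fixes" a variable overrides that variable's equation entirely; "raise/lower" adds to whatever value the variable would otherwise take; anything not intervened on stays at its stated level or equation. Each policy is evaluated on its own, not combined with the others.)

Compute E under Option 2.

888

Option 2 (K − 49, Z + 10):
  Z = 16 + 10 = 26
  K = 149 − 49 = 100
  E = 262 + 26 + 6·100 = 888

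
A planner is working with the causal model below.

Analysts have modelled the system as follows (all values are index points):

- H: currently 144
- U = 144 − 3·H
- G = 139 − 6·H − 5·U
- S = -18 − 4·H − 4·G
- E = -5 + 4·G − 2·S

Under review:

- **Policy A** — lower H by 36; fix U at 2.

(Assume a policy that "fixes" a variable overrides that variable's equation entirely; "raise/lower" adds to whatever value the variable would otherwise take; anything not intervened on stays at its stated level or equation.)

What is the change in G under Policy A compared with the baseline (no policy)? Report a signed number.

-1234

Baseline:
  H = 144
  U = 144 − 3·144 = -288
  G = 139 − 6·144 − 5·(-288) = 715
Policy A (H − 36, U := 2):
  H = 144 − 36 = 108
  U = 2
  G = 139 − 6·108 − 5·2 = -519
Change in G: -519 − 715 = -1234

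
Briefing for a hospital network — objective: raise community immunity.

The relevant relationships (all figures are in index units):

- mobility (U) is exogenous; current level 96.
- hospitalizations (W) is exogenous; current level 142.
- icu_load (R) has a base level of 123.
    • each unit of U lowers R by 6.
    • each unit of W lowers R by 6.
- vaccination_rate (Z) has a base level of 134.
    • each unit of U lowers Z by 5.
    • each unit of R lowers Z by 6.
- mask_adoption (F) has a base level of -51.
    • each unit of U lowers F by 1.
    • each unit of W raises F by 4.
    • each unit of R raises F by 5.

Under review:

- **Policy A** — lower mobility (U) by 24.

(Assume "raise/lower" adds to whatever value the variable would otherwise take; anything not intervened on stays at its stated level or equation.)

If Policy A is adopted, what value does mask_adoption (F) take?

-5360

Policy A (U − 24):
  U = 96 − 24 = 72
  W = 142
  R = 123 − 6·72 − 6·142 = -1161
  F = -51 − 72 + 4·142 + 5·(-1161) = -5360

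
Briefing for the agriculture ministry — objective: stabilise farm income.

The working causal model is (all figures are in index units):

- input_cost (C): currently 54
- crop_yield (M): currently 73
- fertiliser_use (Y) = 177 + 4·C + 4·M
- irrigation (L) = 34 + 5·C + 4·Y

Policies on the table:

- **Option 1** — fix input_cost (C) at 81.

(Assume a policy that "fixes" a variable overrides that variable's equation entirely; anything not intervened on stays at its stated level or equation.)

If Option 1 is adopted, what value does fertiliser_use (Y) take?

Option 1 (C := 81):
  C = 81
  M = 73
  Y = 177 + 4·81 + 4·73 = 793

793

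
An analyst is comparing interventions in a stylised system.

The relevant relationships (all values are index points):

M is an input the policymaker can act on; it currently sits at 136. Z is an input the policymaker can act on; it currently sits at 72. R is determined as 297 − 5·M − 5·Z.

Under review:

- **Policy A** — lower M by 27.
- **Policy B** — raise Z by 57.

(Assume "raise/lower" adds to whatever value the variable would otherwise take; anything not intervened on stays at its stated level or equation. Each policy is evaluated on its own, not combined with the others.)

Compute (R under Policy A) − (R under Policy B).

Policy A (M − 27):
  M = 136 − 27 = 109
  Z = 72
  R = 297 − 5·109 − 5·72 = -608
Policy B (Z + 57):
  M = 136
  Z = 72 + 57 = 129
  R = 297 − 5·136 − 5·129 = -1028
R: -608 − (-1028) = 420

420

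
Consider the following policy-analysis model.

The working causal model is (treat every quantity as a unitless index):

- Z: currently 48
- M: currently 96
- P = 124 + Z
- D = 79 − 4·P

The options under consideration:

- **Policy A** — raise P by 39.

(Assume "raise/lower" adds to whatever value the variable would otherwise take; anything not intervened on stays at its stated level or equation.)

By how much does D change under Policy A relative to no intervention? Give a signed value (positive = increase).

-156

Baseline:
  Z = 48
  P = 124 + 48 = 172
  D = 79 − 4·172 = -609
Policy A (P + 39):
  Z = 48
  P = 124 + 48 (+39 from intervention) = 211
  D = 79 − 4·211 = -765
Change in D: -765 − (-609) = -156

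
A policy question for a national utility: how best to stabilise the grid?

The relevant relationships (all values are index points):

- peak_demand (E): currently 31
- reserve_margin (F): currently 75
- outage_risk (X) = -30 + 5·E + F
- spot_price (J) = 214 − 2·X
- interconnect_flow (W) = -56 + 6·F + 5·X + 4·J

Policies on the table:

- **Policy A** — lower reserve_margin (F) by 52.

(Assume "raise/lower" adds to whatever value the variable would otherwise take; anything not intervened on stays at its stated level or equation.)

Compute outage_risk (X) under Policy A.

Policy A (F − 52):
  E = 31
  F = 75 − 52 = 23
  X = -30 + 5·31 + 23 = 148

148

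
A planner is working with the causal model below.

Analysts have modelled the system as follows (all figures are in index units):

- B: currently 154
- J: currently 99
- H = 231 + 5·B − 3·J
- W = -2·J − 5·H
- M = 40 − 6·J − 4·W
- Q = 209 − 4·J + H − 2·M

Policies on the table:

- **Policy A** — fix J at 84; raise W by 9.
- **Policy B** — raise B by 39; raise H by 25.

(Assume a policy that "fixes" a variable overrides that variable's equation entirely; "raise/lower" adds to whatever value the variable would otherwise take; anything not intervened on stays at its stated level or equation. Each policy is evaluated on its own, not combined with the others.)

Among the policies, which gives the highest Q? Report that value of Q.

-29682

Policy A (J := 84, W + 9):
  B = 154
  J = 84
  H = 231 + 5·154 − 3·84 = 749
  W = 0 − 2·84 − 5·749 (+9 from intervention) = -3904
  M = 40 − 6·84 − 4·(-3904) = 15152
  Q = 209 − 4·84 + 749 − 2·15152 = -29682
Policy B (B + 39, H + 25):
  B = 154 + 39 = 193
  J = 99
  H = 231 + 5·193 − 3·99 (+25 from intervention) = 924
  W = 0 − 2·99 − 5·924 = -4818
  M = 40 − 6·99 − 4·(-4818) = 18718
  Q = 209 − 4·99 + 924 − 2·18718 = -36699
Comparing — Policy A: Q=-29682, Policy B: Q=-36699. Highest is -29682 (Policy A).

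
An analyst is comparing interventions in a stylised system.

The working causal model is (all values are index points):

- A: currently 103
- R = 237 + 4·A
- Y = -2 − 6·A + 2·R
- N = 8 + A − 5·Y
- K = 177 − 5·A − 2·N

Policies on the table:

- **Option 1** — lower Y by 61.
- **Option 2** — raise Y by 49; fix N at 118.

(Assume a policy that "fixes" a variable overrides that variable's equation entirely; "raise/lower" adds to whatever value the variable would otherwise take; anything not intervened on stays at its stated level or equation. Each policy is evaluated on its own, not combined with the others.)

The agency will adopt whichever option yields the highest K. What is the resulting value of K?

5610

Option 1 (Y − 61):
  A = 103
  R = 237 + 4·103 = 649
  Y = -2 − 6·103 + 2·649 (−61 from intervention) = 617
  N = 8 + 103 − 5·617 = -2974
  K = 177 − 5·103 − 2·(-2974) = 5610
Option 2 (Y + 49, N := 118):
  A = 103
  R = 237 + 4·103 = 649
  Y = -2 − 6·103 + 2·649 (+49 from intervention) = 727
  N = 118
  K = 177 − 5·103 − 2·118 = -574
Comparing — Option 1: K=5610, Option 2: K=-574. Highest is 5610 (Option 1).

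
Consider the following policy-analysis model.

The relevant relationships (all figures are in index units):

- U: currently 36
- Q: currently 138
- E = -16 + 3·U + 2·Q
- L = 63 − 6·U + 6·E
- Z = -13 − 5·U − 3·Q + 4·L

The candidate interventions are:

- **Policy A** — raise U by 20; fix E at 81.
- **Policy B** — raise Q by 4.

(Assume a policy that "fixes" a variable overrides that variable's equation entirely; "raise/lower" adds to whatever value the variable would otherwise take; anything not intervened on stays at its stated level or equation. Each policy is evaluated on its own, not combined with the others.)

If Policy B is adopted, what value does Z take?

Policy B (Q + 4):
  U = 36
  Q = 138 + 4 = 142
  E = -16 + 3·36 + 2·142 = 376
  L = 63 − 6·36 + 6·376 = 2103
  Z = -13 − 5·36 − 3·142 + 4·2103 = 7793

7793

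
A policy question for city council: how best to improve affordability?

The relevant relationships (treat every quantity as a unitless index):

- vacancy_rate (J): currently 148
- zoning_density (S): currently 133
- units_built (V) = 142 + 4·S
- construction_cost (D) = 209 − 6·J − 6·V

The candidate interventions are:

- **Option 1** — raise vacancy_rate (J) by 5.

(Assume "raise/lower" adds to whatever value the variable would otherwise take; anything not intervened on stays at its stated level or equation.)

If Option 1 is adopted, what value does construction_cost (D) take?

Option 1 (J + 5):
  J = 148 + 5 = 153
  S = 133
  V = 142 + 4·133 = 674
  D = 209 − 6·153 − 6·674 = -4753

-4753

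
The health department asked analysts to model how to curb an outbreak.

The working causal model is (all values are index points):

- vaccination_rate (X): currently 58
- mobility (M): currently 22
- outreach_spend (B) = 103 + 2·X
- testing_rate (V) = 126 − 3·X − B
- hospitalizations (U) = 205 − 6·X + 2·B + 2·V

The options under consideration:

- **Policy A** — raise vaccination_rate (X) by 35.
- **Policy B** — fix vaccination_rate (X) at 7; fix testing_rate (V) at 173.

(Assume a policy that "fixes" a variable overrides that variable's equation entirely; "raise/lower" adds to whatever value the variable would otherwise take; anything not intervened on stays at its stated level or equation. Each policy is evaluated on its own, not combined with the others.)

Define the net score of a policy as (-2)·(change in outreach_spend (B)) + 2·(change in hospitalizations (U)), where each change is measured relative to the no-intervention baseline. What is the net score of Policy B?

2168

Baseline:
  X = 58
  B = 103 + 2·58 = 219
  V = 126 − 3·58 − 219 = -267
  U = 205 − 6·58 + 2·219 + 2·(-267) = -239
Policy B (X := 7, V := 173):
  X = 7
  B = 103 + 2·7 = 117
  V = 173
  U = 205 − 6·7 + 2·117 + 2·173 = 743
ΔB = 117 − 219 = -102; ΔU = 743 − (-239) = 982
Score = (-2)·(-102) + 2·982 = 2168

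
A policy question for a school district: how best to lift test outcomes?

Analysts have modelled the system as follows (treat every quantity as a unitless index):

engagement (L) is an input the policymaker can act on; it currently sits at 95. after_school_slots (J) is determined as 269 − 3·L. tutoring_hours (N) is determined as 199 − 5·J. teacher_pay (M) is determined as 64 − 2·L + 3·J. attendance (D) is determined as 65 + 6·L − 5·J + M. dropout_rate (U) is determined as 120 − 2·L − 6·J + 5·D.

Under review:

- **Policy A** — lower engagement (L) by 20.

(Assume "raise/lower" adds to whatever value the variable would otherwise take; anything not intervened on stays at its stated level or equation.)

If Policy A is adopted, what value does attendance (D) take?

Policy A (L − 20):
  L = 95 − 20 = 75
  J = 269 − 3·75 = 44
  M = 64 − 2·75 + 3·44 = 46
  D = 65 + 6·75 − 5·44 + 46 = 341

341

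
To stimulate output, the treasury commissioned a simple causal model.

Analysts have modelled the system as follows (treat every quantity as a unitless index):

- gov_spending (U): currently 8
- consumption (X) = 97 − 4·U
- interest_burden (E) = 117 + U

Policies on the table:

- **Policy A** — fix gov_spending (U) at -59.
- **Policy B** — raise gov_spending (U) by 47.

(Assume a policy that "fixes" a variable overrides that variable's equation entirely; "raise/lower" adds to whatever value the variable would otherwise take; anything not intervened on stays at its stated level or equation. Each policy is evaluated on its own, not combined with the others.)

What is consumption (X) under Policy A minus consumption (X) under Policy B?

456

Policy A (U := -59):
  U = -59
  X = 97 − 4·(-59) = 333
Policy B (U + 47):
  U = 8 + 47 = 55
  X = 97 − 4·55 = -123
X: 333 − (-123) = 456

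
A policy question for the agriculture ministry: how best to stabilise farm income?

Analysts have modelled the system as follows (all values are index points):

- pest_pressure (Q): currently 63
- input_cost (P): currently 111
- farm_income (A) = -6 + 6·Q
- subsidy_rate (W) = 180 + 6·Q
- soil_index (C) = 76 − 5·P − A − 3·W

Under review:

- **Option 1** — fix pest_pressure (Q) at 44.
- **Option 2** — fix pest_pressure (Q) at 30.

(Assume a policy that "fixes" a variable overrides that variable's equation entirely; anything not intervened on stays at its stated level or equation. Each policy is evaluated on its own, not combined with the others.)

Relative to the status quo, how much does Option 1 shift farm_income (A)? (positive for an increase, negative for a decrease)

Baseline:
  Q = 63
  A = -6 + 6·63 = 372
Option 1 (Q := 44):
  Q = 44
  A = -6 + 6·44 = 258
Change in A: 258 − 372 = -114

-114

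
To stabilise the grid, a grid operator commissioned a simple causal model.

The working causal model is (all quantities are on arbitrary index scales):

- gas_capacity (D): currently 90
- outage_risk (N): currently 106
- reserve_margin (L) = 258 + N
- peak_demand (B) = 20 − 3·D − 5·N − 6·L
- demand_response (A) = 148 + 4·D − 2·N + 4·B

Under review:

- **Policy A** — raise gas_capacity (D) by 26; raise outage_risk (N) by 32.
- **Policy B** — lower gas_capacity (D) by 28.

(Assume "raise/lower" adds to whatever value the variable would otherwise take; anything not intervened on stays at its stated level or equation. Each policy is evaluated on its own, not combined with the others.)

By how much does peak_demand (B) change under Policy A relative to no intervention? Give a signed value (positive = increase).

-430

Baseline:
  D = 90
  N = 106
  L = 258 + 106 = 364
  B = 20 − 3·90 − 5·106 − 6·364 = -2964
Policy A (D + 26, N + 32):
  D = 90 + 26 = 116
  N = 106 + 32 = 138
  L = 258 + 138 = 396
  B = 20 − 3·116 − 5·138 − 6·396 = -3394
Change in B: -3394 − (-2964) = -430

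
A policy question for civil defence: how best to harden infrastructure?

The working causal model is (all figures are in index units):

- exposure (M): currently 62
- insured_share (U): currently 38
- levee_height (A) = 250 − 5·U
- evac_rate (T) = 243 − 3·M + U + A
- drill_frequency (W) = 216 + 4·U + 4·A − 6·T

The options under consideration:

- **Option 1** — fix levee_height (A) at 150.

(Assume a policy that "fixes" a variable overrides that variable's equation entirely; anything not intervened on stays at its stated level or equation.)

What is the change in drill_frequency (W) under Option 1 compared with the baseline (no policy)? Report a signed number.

Baseline:
  M = 62
  U = 38
  A = 250 − 5·38 = 60
  T = 243 − 3·62 + 38 + 60 = 155
  W = 216 + 4·38 + 4·60 − 6·155 = -322
Option 1 (A := 150):
  M = 62
  U = 38
  A = 150
  T = 243 − 3·62 + 38 + 150 = 245
  W = 216 + 4·38 + 4·150 − 6·245 = -502
Change in W: -502 − (-322) = -180

-180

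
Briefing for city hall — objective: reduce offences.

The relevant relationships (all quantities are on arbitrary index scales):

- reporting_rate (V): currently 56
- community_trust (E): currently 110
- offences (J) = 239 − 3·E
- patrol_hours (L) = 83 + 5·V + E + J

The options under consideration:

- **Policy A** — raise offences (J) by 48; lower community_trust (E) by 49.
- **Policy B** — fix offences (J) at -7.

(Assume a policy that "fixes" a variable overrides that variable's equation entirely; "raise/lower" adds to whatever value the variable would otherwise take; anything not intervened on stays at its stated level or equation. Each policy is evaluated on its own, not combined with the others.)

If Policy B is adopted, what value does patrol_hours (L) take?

466

Policy B (J := -7):
  V = 56
  E = 110
  J = -7
  L = 83 + 5·56 + 110 + (-7) = 466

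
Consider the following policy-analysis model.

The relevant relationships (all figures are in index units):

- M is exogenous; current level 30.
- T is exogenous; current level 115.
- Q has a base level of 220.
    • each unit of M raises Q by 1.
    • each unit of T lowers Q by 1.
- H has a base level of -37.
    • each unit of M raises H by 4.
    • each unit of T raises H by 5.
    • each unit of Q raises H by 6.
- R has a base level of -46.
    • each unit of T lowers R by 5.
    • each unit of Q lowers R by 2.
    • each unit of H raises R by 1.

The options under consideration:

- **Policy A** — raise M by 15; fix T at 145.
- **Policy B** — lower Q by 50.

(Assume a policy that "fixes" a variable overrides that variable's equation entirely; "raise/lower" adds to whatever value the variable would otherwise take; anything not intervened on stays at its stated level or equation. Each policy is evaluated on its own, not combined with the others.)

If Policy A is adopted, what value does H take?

Policy A (M + 15, T := 145):
  M = 30 + 15 = 45
  T = 145
  Q = 220 + 45 − 145 = 120
  H = -37 + 4·45 + 5·145 + 6·120 = 1588

1588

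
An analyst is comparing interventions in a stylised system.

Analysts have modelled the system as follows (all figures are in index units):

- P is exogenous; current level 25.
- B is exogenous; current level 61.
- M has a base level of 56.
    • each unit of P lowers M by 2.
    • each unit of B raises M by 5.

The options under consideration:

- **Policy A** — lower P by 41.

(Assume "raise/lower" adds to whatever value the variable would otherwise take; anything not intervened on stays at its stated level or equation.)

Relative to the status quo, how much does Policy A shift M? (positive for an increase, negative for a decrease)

Baseline:
  P = 25
  B = 61
  M = 56 − 2·25 + 5·61 = 311
Policy A (P − 41):
  P = 25 − 41 = -16
  B = 61
  M = 56 − 2·(-16) + 5·61 = 393
Change in M: 393 − 311 = 82

82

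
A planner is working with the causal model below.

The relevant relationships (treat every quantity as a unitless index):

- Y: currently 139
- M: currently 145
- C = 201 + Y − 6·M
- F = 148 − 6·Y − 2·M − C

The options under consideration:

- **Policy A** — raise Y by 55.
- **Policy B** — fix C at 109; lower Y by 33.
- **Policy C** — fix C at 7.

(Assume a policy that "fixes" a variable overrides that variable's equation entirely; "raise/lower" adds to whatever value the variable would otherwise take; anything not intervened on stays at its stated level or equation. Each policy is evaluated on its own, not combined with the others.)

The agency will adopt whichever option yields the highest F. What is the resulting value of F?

Policy A (Y + 55):
  Y = 139 + 55 = 194
  M = 145
  C = 201 + 194 − 6·145 = -475
  F = 148 − 6·194 − 2·145 − (-475) = -831
Policy B (C := 109, Y − 33):
  Y = 139 − 33 = 106
  M = 145
  C = 109
  F = 148 − 6·106 − 2·145 − 109 = -887
Policy C (C := 7):
  Y = 139
  M = 145
  C = 7
  F = 148 − 6·139 − 2·145 − 7 = -983
Comparing — Policy A: F=-831, Policy B: F=-887, Policy C: F=-983. Highest is -831 (Policy A).

-831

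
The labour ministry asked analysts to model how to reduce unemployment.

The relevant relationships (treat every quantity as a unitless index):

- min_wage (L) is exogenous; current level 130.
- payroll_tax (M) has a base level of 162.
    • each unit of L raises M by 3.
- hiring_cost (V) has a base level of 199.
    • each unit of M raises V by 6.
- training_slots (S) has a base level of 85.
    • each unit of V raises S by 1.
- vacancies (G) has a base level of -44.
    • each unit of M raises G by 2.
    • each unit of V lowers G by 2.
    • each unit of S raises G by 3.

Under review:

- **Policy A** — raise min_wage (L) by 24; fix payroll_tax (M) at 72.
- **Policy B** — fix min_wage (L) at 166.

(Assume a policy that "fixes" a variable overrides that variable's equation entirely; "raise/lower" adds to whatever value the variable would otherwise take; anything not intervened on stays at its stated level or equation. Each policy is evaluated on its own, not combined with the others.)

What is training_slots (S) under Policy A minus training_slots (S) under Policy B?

-3528

Policy A (L + 24, M := 72):
  L = 130 + 24 = 154
  M = 72
  V = 199 + 6·72 = 631
  S = 85 + 631 = 716
Policy B (L := 166):
  L = 166
  M = 162 + 3·166 = 660
  V = 199 + 6·660 = 4159
  S = 85 + 4159 = 4244
S: 716 − 4244 = -3528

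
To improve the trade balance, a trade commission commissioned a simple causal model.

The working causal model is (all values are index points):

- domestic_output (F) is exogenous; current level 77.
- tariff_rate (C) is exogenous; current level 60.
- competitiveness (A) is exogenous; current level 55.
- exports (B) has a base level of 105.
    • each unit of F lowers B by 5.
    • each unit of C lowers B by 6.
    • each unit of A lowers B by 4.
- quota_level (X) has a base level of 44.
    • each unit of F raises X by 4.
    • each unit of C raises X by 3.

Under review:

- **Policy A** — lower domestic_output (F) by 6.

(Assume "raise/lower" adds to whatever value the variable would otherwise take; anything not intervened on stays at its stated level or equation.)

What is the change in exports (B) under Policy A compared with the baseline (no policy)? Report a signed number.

Baseline:
  F = 77
  C = 60
  A = 55
  B = 105 − 5·77 − 6·60 − 4·55 = -860
Policy A (F − 6):
  F = 77 − 6 = 71
  C = 60
  A = 55
  B = 105 − 5·71 − 6·60 − 4·55 = -830
Change in B: -830 − (-860) = 30

30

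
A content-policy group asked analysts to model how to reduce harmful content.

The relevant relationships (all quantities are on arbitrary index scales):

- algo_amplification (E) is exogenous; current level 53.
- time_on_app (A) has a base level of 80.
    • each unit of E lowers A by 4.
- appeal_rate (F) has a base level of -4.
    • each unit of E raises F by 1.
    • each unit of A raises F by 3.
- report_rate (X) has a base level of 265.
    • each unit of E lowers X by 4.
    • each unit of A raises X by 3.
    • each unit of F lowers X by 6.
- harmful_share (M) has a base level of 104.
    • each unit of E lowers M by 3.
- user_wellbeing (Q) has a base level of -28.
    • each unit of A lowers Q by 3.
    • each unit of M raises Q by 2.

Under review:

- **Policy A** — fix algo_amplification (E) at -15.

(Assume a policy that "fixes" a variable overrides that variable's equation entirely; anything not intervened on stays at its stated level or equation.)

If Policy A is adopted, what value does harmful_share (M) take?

Policy A (E := -15):
  E = -15
  M = 104 − 3·(-15) = 149

149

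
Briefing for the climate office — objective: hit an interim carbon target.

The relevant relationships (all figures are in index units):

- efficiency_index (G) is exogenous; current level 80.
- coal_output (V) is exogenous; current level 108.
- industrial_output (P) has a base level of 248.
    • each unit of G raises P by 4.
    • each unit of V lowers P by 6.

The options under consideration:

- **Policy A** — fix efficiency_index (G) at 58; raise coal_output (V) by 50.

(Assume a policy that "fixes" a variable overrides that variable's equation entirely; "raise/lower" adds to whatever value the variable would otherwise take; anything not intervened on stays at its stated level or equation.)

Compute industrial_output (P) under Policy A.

Policy A (G := 58, V + 50):
  G = 58
  V = 108 + 50 = 158
  P = 248 + 4·58 − 6·158 = -468

-468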